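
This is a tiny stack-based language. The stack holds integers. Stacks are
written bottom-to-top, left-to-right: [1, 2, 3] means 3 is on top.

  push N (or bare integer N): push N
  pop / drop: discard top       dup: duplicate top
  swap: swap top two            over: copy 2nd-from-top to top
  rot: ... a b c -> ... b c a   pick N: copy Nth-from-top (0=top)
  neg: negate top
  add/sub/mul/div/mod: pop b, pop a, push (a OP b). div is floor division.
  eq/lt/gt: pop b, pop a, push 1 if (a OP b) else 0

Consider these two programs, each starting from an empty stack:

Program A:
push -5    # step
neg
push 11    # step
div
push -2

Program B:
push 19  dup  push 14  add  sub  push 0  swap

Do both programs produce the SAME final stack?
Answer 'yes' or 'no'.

Answer: no

Derivation:
Program A trace:
  After 'push -5': [-5]
  After 'neg': [5]
  After 'push 11': [5, 11]
  After 'div': [0]
  After 'push -2': [0, -2]
Program A final stack: [0, -2]

Program B trace:
  After 'push 19': [19]
  After 'dup': [19, 19]
  After 'push 14': [19, 19, 14]
  After 'add': [19, 33]
  After 'sub': [-14]
  After 'push 0': [-14, 0]
  After 'swap': [0, -14]
Program B final stack: [0, -14]
Same: no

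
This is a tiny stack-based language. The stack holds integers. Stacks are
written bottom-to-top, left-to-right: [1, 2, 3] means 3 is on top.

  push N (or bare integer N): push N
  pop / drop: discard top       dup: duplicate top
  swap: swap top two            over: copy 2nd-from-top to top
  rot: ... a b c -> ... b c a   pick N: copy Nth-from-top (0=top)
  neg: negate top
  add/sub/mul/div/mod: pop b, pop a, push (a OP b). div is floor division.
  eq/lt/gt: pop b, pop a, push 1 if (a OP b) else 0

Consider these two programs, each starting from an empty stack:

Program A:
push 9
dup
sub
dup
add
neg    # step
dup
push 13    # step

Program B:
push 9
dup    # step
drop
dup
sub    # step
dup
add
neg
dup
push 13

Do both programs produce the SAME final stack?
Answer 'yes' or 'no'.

Answer: yes

Derivation:
Program A trace:
  After 'push 9': [9]
  After 'dup': [9, 9]
  After 'sub': [0]
  After 'dup': [0, 0]
  After 'add': [0]
  After 'neg': [0]
  After 'dup': [0, 0]
  After 'push 13': [0, 0, 13]
Program A final stack: [0, 0, 13]

Program B trace:
  After 'push 9': [9]
  After 'dup': [9, 9]
  After 'drop': [9]
  After 'dup': [9, 9]
  After 'sub': [0]
  After 'dup': [0, 0]
  After 'add': [0]
  After 'neg': [0]
  After 'dup': [0, 0]
  After 'push 13': [0, 0, 13]
Program B final stack: [0, 0, 13]
Same: yes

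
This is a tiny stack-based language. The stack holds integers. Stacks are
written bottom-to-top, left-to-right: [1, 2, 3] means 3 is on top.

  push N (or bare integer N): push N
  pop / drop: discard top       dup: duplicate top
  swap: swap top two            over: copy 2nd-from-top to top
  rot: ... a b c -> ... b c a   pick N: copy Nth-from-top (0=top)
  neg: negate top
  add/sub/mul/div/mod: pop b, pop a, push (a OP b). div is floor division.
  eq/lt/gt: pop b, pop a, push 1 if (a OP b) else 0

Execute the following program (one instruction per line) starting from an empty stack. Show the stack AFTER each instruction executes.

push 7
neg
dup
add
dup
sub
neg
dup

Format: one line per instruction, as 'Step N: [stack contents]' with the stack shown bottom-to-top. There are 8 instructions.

Step 1: [7]
Step 2: [-7]
Step 3: [-7, -7]
Step 4: [-14]
Step 5: [-14, -14]
Step 6: [0]
Step 7: [0]
Step 8: [0, 0]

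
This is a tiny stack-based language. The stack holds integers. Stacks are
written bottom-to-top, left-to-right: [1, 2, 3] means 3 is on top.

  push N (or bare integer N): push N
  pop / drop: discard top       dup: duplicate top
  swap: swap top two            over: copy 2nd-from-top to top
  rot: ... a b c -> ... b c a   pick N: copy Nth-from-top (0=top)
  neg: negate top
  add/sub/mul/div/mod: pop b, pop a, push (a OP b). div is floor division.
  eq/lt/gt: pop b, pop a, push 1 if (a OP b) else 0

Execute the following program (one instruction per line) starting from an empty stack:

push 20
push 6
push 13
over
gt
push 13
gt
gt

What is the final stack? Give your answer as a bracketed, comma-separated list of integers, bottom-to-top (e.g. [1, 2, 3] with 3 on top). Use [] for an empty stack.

After 'push 20': [20]
After 'push 6': [20, 6]
After 'push 13': [20, 6, 13]
After 'over': [20, 6, 13, 6]
After 'gt': [20, 6, 1]
After 'push 13': [20, 6, 1, 13]
After 'gt': [20, 6, 0]
After 'gt': [20, 1]

Answer: [20, 1]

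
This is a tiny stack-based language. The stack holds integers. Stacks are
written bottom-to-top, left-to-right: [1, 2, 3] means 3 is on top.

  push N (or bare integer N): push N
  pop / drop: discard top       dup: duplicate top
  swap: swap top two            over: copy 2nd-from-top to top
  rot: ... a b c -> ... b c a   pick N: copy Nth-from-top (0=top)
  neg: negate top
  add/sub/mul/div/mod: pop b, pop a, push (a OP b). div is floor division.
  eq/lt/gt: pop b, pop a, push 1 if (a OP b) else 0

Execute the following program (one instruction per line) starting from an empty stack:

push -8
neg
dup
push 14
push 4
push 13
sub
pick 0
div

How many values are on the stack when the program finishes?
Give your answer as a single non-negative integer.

Answer: 4

Derivation:
After 'push -8': stack = [-8] (depth 1)
After 'neg': stack = [8] (depth 1)
After 'dup': stack = [8, 8] (depth 2)
After 'push 14': stack = [8, 8, 14] (depth 3)
After 'push 4': stack = [8, 8, 14, 4] (depth 4)
After 'push 13': stack = [8, 8, 14, 4, 13] (depth 5)
After 'sub': stack = [8, 8, 14, -9] (depth 4)
After 'pick 0': stack = [8, 8, 14, -9, -9] (depth 5)
After 'div': stack = [8, 8, 14, 1] (depth 4)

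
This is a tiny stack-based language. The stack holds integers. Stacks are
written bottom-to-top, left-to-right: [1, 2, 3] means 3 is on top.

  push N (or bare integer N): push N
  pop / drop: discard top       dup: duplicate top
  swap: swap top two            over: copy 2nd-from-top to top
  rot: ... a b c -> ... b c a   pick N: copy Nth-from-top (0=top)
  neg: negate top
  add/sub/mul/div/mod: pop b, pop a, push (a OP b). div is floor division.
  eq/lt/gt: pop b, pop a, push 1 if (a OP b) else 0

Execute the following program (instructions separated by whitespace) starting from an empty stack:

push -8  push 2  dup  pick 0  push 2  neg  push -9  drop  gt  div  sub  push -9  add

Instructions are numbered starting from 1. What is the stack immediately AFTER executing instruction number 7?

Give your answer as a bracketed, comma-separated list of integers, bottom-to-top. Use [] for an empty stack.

Step 1 ('push -8'): [-8]
Step 2 ('push 2'): [-8, 2]
Step 3 ('dup'): [-8, 2, 2]
Step 4 ('pick 0'): [-8, 2, 2, 2]
Step 5 ('push 2'): [-8, 2, 2, 2, 2]
Step 6 ('neg'): [-8, 2, 2, 2, -2]
Step 7 ('push -9'): [-8, 2, 2, 2, -2, -9]

Answer: [-8, 2, 2, 2, -2, -9]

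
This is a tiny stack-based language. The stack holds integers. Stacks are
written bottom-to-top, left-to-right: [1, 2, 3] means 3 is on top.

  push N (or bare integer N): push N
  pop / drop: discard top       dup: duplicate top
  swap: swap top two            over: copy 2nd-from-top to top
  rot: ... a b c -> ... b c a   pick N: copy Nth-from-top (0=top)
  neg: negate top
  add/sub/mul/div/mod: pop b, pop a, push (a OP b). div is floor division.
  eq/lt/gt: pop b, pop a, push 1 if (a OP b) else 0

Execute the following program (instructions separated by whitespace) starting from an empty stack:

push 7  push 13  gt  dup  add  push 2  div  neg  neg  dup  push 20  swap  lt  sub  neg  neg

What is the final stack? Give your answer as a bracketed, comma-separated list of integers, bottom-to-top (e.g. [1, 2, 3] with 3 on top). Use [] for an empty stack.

Answer: [0]

Derivation:
After 'push 7': [7]
After 'push 13': [7, 13]
After 'gt': [0]
After 'dup': [0, 0]
After 'add': [0]
After 'push 2': [0, 2]
After 'div': [0]
After 'neg': [0]
After 'neg': [0]
After 'dup': [0, 0]
After 'push 20': [0, 0, 20]
After 'swap': [0, 20, 0]
After 'lt': [0, 0]
After 'sub': [0]
After 'neg': [0]
After 'neg': [0]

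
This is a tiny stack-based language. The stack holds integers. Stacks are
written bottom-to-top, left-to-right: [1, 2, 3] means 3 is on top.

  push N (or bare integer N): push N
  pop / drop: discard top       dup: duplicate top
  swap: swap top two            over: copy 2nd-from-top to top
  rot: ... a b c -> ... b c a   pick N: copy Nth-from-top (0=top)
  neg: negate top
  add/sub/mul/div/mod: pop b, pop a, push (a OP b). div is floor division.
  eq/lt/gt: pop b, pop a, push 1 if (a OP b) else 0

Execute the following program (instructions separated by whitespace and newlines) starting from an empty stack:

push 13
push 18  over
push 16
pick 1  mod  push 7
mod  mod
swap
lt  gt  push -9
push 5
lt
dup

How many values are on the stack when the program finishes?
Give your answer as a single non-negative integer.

Answer: 3

Derivation:
After 'push 13': stack = [13] (depth 1)
After 'push 18': stack = [13, 18] (depth 2)
After 'over': stack = [13, 18, 13] (depth 3)
After 'push 16': stack = [13, 18, 13, 16] (depth 4)
After 'pick 1': stack = [13, 18, 13, 16, 13] (depth 5)
After 'mod': stack = [13, 18, 13, 3] (depth 4)
After 'push 7': stack = [13, 18, 13, 3, 7] (depth 5)
After 'mod': stack = [13, 18, 13, 3] (depth 4)
After 'mod': stack = [13, 18, 1] (depth 3)
After 'swap': stack = [13, 1, 18] (depth 3)
After 'lt': stack = [13, 1] (depth 2)
After 'gt': stack = [1] (depth 1)
After 'push -9': stack = [1, -9] (depth 2)
After 'push 5': stack = [1, -9, 5] (depth 3)
After 'lt': stack = [1, 1] (depth 2)
After 'dup': stack = [1, 1, 1] (depth 3)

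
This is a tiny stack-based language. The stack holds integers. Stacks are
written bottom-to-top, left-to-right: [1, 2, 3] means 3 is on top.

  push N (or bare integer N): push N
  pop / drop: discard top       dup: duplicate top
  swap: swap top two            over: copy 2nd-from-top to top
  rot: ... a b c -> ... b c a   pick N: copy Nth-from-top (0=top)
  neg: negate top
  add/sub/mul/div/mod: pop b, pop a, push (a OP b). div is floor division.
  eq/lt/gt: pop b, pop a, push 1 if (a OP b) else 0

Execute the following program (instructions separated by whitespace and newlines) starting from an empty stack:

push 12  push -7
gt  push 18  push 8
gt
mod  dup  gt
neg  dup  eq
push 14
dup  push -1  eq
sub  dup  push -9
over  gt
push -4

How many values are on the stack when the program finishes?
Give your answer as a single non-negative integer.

After 'push 12': stack = [12] (depth 1)
After 'push -7': stack = [12, -7] (depth 2)
After 'gt': stack = [1] (depth 1)
After 'push 18': stack = [1, 18] (depth 2)
After 'push 8': stack = [1, 18, 8] (depth 3)
After 'gt': stack = [1, 1] (depth 2)
After 'mod': stack = [0] (depth 1)
After 'dup': stack = [0, 0] (depth 2)
After 'gt': stack = [0] (depth 1)
After 'neg': stack = [0] (depth 1)
  ...
After 'push 14': stack = [1, 14] (depth 2)
After 'dup': stack = [1, 14, 14] (depth 3)
After 'push -1': stack = [1, 14, 14, -1] (depth 4)
After 'eq': stack = [1, 14, 0] (depth 3)
After 'sub': stack = [1, 14] (depth 2)
After 'dup': stack = [1, 14, 14] (depth 3)
After 'push -9': stack = [1, 14, 14, -9] (depth 4)
After 'over': stack = [1, 14, 14, -9, 14] (depth 5)
After 'gt': stack = [1, 14, 14, 0] (depth 4)
After 'push -4': stack = [1, 14, 14, 0, -4] (depth 5)

Answer: 5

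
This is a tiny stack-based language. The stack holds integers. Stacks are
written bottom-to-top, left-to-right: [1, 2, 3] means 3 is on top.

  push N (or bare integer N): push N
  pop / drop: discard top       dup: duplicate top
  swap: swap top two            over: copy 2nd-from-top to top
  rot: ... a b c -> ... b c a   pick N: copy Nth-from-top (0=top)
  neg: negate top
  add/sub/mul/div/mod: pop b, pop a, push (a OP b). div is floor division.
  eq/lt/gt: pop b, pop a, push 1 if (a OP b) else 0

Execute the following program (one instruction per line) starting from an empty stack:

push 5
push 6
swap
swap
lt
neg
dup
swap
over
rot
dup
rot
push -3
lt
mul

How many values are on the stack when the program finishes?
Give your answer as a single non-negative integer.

After 'push 5': stack = [5] (depth 1)
After 'push 6': stack = [5, 6] (depth 2)
After 'swap': stack = [6, 5] (depth 2)
After 'swap': stack = [5, 6] (depth 2)
After 'lt': stack = [1] (depth 1)
After 'neg': stack = [-1] (depth 1)
After 'dup': stack = [-1, -1] (depth 2)
After 'swap': stack = [-1, -1] (depth 2)
After 'over': stack = [-1, -1, -1] (depth 3)
After 'rot': stack = [-1, -1, -1] (depth 3)
After 'dup': stack = [-1, -1, -1, -1] (depth 4)
After 'rot': stack = [-1, -1, -1, -1] (depth 4)
After 'push -3': stack = [-1, -1, -1, -1, -3] (depth 5)
After 'lt': stack = [-1, -1, -1, 0] (depth 4)
After 'mul': stack = [-1, -1, 0] (depth 3)

Answer: 3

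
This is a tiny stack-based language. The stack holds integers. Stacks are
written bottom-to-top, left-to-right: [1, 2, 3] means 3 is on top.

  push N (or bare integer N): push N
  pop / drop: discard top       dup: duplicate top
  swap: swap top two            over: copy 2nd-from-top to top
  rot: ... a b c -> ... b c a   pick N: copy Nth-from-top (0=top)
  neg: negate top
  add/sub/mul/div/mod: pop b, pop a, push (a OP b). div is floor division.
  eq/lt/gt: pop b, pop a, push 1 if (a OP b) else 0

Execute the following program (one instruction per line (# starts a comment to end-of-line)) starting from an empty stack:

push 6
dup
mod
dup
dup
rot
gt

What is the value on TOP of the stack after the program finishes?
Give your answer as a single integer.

Answer: 0

Derivation:
After 'push 6': [6]
After 'dup': [6, 6]
After 'mod': [0]
After 'dup': [0, 0]
After 'dup': [0, 0, 0]
After 'rot': [0, 0, 0]
After 'gt': [0, 0]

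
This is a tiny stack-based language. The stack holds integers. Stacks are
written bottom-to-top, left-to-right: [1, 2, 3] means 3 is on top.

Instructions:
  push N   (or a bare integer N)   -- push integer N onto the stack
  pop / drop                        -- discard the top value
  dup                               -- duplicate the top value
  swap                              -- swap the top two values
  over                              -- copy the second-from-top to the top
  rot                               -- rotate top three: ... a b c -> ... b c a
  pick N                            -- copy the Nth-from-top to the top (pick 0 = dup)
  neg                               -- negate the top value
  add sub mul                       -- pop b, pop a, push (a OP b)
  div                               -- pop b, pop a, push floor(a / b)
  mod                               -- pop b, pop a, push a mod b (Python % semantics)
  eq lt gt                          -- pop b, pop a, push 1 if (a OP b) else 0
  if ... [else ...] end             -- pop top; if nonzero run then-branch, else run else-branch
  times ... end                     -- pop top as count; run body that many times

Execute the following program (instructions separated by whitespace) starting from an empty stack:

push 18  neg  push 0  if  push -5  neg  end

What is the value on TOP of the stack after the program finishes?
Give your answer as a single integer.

Answer: -18

Derivation:
After 'push 18': [18]
After 'neg': [-18]
After 'push 0': [-18, 0]
After 'if': [-18]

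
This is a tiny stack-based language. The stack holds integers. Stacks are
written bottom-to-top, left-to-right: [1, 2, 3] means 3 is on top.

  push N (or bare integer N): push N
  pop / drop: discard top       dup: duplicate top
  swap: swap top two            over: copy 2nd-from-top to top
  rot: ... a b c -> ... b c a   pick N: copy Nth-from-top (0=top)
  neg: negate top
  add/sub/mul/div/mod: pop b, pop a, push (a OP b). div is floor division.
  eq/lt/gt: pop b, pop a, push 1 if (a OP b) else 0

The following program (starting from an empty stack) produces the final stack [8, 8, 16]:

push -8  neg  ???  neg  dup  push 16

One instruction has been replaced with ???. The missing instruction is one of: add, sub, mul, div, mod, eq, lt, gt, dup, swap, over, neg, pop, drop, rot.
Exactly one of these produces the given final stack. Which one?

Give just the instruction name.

Stack before ???: [8]
Stack after ???:  [-8]
The instruction that transforms [8] -> [-8] is: neg

Answer: neg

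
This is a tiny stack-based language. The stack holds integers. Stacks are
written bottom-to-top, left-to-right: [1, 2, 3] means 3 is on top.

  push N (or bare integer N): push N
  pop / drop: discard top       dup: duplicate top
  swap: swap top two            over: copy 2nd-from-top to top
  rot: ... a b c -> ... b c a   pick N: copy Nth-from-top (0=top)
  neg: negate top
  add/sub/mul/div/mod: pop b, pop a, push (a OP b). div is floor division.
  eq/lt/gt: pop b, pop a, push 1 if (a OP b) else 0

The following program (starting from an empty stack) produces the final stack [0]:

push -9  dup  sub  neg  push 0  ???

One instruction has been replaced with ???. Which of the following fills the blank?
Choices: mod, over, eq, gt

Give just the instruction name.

Stack before ???: [0, 0]
Stack after ???:  [0]
Checking each choice:
  mod: modulo by zero
  over: produces [0, 0, 0]
  eq: produces [1]
  gt: MATCH


Answer: gt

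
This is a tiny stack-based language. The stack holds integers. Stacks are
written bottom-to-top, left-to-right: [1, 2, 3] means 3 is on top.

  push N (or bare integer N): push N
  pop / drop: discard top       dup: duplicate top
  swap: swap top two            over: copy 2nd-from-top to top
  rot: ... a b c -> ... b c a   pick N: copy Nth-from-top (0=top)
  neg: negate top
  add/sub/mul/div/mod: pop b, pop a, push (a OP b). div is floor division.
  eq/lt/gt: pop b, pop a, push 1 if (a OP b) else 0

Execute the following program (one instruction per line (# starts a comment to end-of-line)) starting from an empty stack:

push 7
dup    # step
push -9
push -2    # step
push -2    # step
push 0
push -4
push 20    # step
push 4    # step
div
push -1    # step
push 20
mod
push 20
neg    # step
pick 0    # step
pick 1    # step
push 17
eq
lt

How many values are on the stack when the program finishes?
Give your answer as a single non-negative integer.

After 'push 7': stack = [7] (depth 1)
After 'dup': stack = [7, 7] (depth 2)
After 'push -9': stack = [7, 7, -9] (depth 3)
After 'push -2': stack = [7, 7, -9, -2] (depth 4)
After 'push -2': stack = [7, 7, -9, -2, -2] (depth 5)
After 'push 0': stack = [7, 7, -9, -2, -2, 0] (depth 6)
After 'push -4': stack = [7, 7, -9, -2, -2, 0, -4] (depth 7)
After 'push 20': stack = [7, 7, -9, -2, -2, 0, -4, 20] (depth 8)
After 'push 4': stack = [7, 7, -9, -2, -2, 0, -4, 20, 4] (depth 9)
After 'div': stack = [7, 7, -9, -2, -2, 0, -4, 5] (depth 8)
After 'push -1': stack = [7, 7, -9, -2, -2, 0, -4, 5, -1] (depth 9)
After 'push 20': stack = [7, 7, -9, -2, -2, 0, -4, 5, -1, 20] (depth 10)
After 'mod': stack = [7, 7, -9, -2, -2, 0, -4, 5, 19] (depth 9)
After 'push 20': stack = [7, 7, -9, -2, -2, 0, -4, 5, 19, 20] (depth 10)
After 'neg': stack = [7, 7, -9, -2, -2, 0, -4, 5, 19, -20] (depth 10)
After 'pick 0': stack = [7, 7, -9, -2, -2, 0, -4, 5, 19, -20, -20] (depth 11)
After 'pick 1': stack = [7, 7, -9, -2, -2, 0, -4, 5, 19, -20, -20, -20] (depth 12)
After 'push 17': stack = [7, 7, -9, -2, -2, 0, -4, 5, 19, -20, -20, -20, 17] (depth 13)
After 'eq': stack = [7, 7, -9, -2, -2, 0, -4, 5, 19, -20, -20, 0] (depth 12)
After 'lt': stack = [7, 7, -9, -2, -2, 0, -4, 5, 19, -20, 1] (depth 11)

Answer: 11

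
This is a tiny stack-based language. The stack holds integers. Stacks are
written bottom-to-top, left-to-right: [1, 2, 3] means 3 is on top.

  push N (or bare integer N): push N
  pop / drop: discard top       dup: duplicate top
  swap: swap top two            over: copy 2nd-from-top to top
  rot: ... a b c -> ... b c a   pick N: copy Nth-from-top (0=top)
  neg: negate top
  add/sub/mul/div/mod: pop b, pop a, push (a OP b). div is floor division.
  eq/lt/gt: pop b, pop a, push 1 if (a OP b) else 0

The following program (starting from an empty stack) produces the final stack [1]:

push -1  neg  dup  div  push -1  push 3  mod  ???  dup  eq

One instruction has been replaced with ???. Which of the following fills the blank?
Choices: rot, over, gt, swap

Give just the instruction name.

Answer: gt

Derivation:
Stack before ???: [1, 2]
Stack after ???:  [0]
Checking each choice:
  rot: stack underflow (need 3, have 2)
  over: produces [1, 2, 1]
  gt: MATCH
  swap: produces [2, 1]


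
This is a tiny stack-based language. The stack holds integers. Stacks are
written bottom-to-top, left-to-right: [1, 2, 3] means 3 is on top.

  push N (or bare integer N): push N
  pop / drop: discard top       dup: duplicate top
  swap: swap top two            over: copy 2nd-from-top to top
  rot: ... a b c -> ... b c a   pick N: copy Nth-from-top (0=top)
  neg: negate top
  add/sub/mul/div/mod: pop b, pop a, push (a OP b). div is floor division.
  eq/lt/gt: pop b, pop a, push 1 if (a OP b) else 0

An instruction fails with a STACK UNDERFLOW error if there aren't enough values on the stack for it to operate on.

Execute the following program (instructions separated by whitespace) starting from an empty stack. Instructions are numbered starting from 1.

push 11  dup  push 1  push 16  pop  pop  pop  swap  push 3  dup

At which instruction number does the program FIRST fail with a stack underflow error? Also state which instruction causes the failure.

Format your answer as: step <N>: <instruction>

Step 1 ('push 11'): stack = [11], depth = 1
Step 2 ('dup'): stack = [11, 11], depth = 2
Step 3 ('push 1'): stack = [11, 11, 1], depth = 3
Step 4 ('push 16'): stack = [11, 11, 1, 16], depth = 4
Step 5 ('pop'): stack = [11, 11, 1], depth = 3
Step 6 ('pop'): stack = [11, 11], depth = 2
Step 7 ('pop'): stack = [11], depth = 1
Step 8 ('swap'): needs 2 value(s) but depth is 1 — STACK UNDERFLOW

Answer: step 8: swap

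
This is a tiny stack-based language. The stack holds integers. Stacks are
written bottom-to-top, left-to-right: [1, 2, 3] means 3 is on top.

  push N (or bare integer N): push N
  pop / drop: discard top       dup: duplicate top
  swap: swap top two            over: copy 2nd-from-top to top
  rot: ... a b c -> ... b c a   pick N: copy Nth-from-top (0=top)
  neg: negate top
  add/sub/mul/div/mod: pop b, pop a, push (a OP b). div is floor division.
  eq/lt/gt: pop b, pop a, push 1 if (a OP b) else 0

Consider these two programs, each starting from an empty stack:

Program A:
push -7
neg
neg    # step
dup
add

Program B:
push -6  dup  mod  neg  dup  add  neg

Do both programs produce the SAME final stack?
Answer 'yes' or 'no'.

Program A trace:
  After 'push -7': [-7]
  After 'neg': [7]
  After 'neg': [-7]
  After 'dup': [-7, -7]
  After 'add': [-14]
Program A final stack: [-14]

Program B trace:
  After 'push -6': [-6]
  After 'dup': [-6, -6]
  After 'mod': [0]
  After 'neg': [0]
  After 'dup': [0, 0]
  After 'add': [0]
  After 'neg': [0]
Program B final stack: [0]
Same: no

Answer: no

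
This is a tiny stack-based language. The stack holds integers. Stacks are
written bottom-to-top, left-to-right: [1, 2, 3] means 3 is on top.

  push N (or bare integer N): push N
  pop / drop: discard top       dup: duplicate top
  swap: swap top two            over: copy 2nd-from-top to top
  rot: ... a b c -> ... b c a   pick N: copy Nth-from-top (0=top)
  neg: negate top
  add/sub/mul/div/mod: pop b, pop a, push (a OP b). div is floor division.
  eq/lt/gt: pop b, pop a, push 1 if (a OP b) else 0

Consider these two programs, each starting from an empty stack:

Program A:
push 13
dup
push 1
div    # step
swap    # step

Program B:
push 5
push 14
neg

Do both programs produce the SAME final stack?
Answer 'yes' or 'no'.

Program A trace:
  After 'push 13': [13]
  After 'dup': [13, 13]
  After 'push 1': [13, 13, 1]
  After 'div': [13, 13]
  After 'swap': [13, 13]
Program A final stack: [13, 13]

Program B trace:
  After 'push 5': [5]
  After 'push 14': [5, 14]
  After 'neg': [5, -14]
Program B final stack: [5, -14]
Same: no

Answer: no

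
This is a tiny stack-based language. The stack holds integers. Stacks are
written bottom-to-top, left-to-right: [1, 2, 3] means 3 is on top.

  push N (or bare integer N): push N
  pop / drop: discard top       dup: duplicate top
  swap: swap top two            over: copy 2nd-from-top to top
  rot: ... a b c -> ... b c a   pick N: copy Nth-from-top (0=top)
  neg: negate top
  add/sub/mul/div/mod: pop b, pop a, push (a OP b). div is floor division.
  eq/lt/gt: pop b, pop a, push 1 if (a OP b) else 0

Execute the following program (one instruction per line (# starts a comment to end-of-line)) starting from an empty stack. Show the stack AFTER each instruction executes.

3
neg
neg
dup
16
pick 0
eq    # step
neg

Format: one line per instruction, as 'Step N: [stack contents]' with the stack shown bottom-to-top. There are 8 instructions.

Step 1: [3]
Step 2: [-3]
Step 3: [3]
Step 4: [3, 3]
Step 5: [3, 3, 16]
Step 6: [3, 3, 16, 16]
Step 7: [3, 3, 1]
Step 8: [3, 3, -1]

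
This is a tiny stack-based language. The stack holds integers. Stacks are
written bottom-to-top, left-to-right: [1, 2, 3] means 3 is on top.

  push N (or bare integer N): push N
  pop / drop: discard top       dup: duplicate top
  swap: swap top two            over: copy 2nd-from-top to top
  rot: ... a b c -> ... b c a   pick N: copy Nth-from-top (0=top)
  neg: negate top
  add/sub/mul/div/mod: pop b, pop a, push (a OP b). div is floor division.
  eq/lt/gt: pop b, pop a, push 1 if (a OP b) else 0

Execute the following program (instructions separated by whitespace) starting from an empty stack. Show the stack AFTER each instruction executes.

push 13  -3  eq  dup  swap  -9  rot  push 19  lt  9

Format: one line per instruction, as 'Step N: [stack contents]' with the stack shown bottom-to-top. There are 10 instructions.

Step 1: [13]
Step 2: [13, -3]
Step 3: [0]
Step 4: [0, 0]
Step 5: [0, 0]
Step 6: [0, 0, -9]
Step 7: [0, -9, 0]
Step 8: [0, -9, 0, 19]
Step 9: [0, -9, 1]
Step 10: [0, -9, 1, 9]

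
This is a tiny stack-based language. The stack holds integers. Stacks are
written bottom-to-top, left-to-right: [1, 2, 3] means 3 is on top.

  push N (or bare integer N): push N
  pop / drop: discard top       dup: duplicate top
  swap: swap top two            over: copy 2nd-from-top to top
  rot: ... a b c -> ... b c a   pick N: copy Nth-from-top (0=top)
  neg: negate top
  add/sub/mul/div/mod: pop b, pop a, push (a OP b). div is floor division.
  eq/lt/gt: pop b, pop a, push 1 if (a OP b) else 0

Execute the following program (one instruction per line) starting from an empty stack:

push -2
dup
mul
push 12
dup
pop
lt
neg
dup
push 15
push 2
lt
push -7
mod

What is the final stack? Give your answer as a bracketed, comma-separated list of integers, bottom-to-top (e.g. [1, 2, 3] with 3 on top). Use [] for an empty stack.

Answer: [-1, -1, 0]

Derivation:
After 'push -2': [-2]
After 'dup': [-2, -2]
After 'mul': [4]
After 'push 12': [4, 12]
After 'dup': [4, 12, 12]
After 'pop': [4, 12]
After 'lt': [1]
After 'neg': [-1]
After 'dup': [-1, -1]
After 'push 15': [-1, -1, 15]
After 'push 2': [-1, -1, 15, 2]
After 'lt': [-1, -1, 0]
After 'push -7': [-1, -1, 0, -7]
After 'mod': [-1, -1, 0]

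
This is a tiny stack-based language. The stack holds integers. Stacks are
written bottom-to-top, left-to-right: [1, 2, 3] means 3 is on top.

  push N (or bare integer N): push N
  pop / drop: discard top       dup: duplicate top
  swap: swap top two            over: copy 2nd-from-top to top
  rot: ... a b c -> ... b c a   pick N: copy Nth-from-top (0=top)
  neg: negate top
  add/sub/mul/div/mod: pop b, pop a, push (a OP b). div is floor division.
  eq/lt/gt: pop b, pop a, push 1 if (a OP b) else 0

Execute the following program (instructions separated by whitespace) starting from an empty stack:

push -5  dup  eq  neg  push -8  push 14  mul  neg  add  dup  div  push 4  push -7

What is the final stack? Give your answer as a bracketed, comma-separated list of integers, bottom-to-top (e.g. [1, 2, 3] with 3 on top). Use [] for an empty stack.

Answer: [1, 4, -7]

Derivation:
After 'push -5': [-5]
After 'dup': [-5, -5]
After 'eq': [1]
After 'neg': [-1]
After 'push -8': [-1, -8]
After 'push 14': [-1, -8, 14]
After 'mul': [-1, -112]
After 'neg': [-1, 112]
After 'add': [111]
After 'dup': [111, 111]
After 'div': [1]
After 'push 4': [1, 4]
After 'push -7': [1, 4, -7]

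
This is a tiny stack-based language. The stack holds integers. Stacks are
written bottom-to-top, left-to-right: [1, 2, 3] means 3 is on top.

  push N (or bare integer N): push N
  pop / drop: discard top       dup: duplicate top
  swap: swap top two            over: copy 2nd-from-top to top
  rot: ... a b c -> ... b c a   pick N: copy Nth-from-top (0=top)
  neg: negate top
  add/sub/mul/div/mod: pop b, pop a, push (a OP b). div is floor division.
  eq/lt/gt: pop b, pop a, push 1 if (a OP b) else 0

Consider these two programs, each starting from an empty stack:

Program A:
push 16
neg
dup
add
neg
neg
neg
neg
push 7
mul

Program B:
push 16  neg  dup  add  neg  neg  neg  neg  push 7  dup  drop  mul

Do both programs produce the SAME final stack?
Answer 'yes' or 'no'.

Program A trace:
  After 'push 16': [16]
  After 'neg': [-16]
  After 'dup': [-16, -16]
  After 'add': [-32]
  After 'neg': [32]
  After 'neg': [-32]
  After 'neg': [32]
  After 'neg': [-32]
  After 'push 7': [-32, 7]
  After 'mul': [-224]
Program A final stack: [-224]

Program B trace:
  After 'push 16': [16]
  After 'neg': [-16]
  After 'dup': [-16, -16]
  After 'add': [-32]
  After 'neg': [32]
  After 'neg': [-32]
  After 'neg': [32]
  After 'neg': [-32]
  After 'push 7': [-32, 7]
  After 'dup': [-32, 7, 7]
  After 'drop': [-32, 7]
  After 'mul': [-224]
Program B final stack: [-224]
Same: yes

Answer: yes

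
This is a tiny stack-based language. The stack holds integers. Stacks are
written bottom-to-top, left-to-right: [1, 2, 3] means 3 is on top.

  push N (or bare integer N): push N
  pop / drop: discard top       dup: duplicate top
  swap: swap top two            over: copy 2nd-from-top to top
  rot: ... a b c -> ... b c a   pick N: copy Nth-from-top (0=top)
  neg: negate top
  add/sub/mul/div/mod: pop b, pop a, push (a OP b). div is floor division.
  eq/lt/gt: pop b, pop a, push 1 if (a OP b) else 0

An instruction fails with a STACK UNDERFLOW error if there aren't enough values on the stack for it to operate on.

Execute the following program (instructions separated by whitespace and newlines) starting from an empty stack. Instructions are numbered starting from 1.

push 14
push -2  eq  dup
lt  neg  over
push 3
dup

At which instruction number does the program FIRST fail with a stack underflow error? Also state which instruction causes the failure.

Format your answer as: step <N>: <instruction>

Answer: step 7: over

Derivation:
Step 1 ('push 14'): stack = [14], depth = 1
Step 2 ('push -2'): stack = [14, -2], depth = 2
Step 3 ('eq'): stack = [0], depth = 1
Step 4 ('dup'): stack = [0, 0], depth = 2
Step 5 ('lt'): stack = [0], depth = 1
Step 6 ('neg'): stack = [0], depth = 1
Step 7 ('over'): needs 2 value(s) but depth is 1 — STACK UNDERFLOW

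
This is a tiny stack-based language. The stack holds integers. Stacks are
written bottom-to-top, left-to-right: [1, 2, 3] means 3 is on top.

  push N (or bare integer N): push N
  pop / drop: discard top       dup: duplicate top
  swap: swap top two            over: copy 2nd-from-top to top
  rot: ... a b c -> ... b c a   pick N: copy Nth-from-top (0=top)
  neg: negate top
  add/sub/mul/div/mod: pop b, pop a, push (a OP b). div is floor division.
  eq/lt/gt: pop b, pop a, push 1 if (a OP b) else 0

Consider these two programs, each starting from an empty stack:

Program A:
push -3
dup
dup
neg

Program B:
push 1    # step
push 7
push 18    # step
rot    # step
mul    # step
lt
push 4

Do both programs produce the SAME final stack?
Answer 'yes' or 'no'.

Program A trace:
  After 'push -3': [-3]
  After 'dup': [-3, -3]
  After 'dup': [-3, -3, -3]
  After 'neg': [-3, -3, 3]
Program A final stack: [-3, -3, 3]

Program B trace:
  After 'push 1': [1]
  After 'push 7': [1, 7]
  After 'push 18': [1, 7, 18]
  After 'rot': [7, 18, 1]
  After 'mul': [7, 18]
  After 'lt': [1]
  After 'push 4': [1, 4]
Program B final stack: [1, 4]
Same: no

Answer: no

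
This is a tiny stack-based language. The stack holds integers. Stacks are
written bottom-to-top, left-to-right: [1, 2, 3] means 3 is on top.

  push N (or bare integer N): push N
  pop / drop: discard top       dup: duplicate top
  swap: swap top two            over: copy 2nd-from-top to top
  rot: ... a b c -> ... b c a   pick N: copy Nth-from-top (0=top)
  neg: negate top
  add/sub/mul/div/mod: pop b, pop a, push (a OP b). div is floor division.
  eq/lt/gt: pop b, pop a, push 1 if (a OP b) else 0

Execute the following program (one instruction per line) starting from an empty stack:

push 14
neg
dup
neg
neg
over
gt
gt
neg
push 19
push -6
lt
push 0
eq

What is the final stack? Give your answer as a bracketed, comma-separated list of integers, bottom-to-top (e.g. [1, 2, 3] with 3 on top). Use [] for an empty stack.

Answer: [0, 1]

Derivation:
After 'push 14': [14]
After 'neg': [-14]
After 'dup': [-14, -14]
After 'neg': [-14, 14]
After 'neg': [-14, -14]
After 'over': [-14, -14, -14]
After 'gt': [-14, 0]
After 'gt': [0]
After 'neg': [0]
After 'push 19': [0, 19]
After 'push -6': [0, 19, -6]
After 'lt': [0, 0]
After 'push 0': [0, 0, 0]
After 'eq': [0, 1]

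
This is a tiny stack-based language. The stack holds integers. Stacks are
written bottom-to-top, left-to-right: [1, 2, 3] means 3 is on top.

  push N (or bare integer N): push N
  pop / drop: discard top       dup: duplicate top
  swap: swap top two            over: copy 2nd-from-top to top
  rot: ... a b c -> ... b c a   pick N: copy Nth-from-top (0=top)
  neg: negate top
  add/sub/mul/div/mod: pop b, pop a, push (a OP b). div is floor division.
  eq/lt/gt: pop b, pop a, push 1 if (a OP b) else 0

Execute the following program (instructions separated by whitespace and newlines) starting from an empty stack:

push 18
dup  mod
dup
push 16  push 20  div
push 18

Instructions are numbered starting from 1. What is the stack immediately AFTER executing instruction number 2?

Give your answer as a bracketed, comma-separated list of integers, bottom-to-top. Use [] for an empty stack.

Answer: [18, 18]

Derivation:
Step 1 ('push 18'): [18]
Step 2 ('dup'): [18, 18]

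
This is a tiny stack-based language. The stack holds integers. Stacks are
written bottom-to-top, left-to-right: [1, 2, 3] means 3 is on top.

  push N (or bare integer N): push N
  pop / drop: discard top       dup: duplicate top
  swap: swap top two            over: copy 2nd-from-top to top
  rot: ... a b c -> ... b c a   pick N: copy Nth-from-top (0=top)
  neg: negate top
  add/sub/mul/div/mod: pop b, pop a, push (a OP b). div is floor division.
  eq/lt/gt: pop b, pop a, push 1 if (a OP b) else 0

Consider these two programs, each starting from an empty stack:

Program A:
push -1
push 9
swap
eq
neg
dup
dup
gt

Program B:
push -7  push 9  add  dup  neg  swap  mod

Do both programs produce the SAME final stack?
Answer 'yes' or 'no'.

Answer: no

Derivation:
Program A trace:
  After 'push -1': [-1]
  After 'push 9': [-1, 9]
  After 'swap': [9, -1]
  After 'eq': [0]
  After 'neg': [0]
  After 'dup': [0, 0]
  After 'dup': [0, 0, 0]
  After 'gt': [0, 0]
Program A final stack: [0, 0]

Program B trace:
  After 'push -7': [-7]
  After 'push 9': [-7, 9]
  After 'add': [2]
  After 'dup': [2, 2]
  After 'neg': [2, -2]
  After 'swap': [-2, 2]
  After 'mod': [0]
Program B final stack: [0]
Same: no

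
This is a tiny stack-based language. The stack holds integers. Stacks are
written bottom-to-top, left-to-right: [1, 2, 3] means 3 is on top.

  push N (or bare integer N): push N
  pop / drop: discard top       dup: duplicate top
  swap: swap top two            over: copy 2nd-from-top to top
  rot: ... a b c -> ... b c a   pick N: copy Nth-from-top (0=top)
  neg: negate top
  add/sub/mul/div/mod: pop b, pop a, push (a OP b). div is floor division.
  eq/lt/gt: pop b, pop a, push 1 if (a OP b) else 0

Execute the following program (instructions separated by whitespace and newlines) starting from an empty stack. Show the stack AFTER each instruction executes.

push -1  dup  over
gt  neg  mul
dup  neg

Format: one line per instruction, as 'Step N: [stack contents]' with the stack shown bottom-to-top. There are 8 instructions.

Step 1: [-1]
Step 2: [-1, -1]
Step 3: [-1, -1, -1]
Step 4: [-1, 0]
Step 5: [-1, 0]
Step 6: [0]
Step 7: [0, 0]
Step 8: [0, 0]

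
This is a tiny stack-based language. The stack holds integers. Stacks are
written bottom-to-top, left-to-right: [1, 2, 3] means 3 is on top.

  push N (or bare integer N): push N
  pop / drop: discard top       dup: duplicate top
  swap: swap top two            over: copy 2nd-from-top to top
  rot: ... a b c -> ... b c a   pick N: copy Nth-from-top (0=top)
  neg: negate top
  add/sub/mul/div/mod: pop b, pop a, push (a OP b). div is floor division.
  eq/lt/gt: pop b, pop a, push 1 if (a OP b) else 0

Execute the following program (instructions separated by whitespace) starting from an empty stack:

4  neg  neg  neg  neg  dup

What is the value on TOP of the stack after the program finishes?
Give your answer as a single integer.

Answer: 4

Derivation:
After 'push 4': [4]
After 'neg': [-4]
After 'neg': [4]
After 'neg': [-4]
After 'neg': [4]
After 'dup': [4, 4]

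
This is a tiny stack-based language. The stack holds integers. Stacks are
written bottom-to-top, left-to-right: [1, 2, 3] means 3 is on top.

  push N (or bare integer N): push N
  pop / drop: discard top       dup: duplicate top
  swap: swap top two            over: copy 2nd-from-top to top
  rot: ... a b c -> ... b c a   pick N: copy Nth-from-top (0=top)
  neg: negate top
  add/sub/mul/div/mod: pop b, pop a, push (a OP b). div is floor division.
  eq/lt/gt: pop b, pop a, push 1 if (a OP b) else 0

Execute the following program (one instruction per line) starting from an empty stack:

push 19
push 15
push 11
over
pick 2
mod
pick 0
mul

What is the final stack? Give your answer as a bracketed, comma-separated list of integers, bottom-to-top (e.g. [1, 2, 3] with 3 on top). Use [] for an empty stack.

After 'push 19': [19]
After 'push 15': [19, 15]
After 'push 11': [19, 15, 11]
After 'over': [19, 15, 11, 15]
After 'pick 2': [19, 15, 11, 15, 15]
After 'mod': [19, 15, 11, 0]
After 'pick 0': [19, 15, 11, 0, 0]
After 'mul': [19, 15, 11, 0]

Answer: [19, 15, 11, 0]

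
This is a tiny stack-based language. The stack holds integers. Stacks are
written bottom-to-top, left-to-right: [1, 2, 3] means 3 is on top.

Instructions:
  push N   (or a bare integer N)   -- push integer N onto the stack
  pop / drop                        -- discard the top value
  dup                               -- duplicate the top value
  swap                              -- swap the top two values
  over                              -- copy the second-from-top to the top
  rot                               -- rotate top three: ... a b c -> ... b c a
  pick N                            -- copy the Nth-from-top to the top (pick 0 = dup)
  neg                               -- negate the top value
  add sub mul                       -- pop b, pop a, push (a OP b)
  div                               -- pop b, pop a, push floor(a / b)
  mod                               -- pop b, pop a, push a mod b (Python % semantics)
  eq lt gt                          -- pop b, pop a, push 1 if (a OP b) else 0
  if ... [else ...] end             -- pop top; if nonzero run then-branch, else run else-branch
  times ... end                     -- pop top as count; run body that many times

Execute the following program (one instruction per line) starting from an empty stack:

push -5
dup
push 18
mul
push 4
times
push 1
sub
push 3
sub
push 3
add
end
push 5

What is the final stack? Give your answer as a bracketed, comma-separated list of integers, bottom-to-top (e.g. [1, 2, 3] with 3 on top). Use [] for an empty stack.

Answer: [-5, -94, 5]

Derivation:
After 'push -5': [-5]
After 'dup': [-5, -5]
After 'push 18': [-5, -5, 18]
After 'mul': [-5, -90]
After 'push 4': [-5, -90, 4]
After 'times': [-5, -90]
After 'push 1': [-5, -90, 1]
After 'sub': [-5, -91]
After 'push 3': [-5, -91, 3]
After 'sub': [-5, -94]
After 'push 3': [-5, -94, 3]
After 'add': [-5, -91]
  ...
After 'sub': [-5, -93]
After 'push 3': [-5, -93, 3]
After 'sub': [-5, -96]
After 'push 3': [-5, -96, 3]
After 'add': [-5, -93]
After 'push 1': [-5, -93, 1]
After 'sub': [-5, -94]
After 'push 3': [-5, -94, 3]
After 'sub': [-5, -97]
After 'push 3': [-5, -97, 3]
After 'add': [-5, -94]
After 'push 5': [-5, -94, 5]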